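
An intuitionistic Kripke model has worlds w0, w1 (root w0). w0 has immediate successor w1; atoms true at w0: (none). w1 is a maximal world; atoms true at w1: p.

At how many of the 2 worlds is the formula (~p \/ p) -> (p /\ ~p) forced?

w0: does not force it — w0 ||-/- (~p \/ p) -> (p /\ ~p): at the accessible world w1, w1 ||- ~p \/ p but w1 ||-/- p /\ ~p.
w1: does not force it — w1 ||-/- (~p \/ p) -> (p /\ ~p): already at w1 itself, w1 ||- ~p \/ p but w1 ||-/- p /\ ~p.
Worlds forcing the formula: { }.

0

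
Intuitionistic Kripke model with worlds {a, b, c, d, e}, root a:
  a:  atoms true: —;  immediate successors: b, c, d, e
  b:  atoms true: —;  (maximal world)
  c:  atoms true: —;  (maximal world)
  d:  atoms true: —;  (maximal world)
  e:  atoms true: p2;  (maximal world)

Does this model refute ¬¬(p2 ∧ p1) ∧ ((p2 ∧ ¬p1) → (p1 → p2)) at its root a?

a ⊮ ¬¬(p2 ∧ p1) ∧ ((p2 ∧ ¬p1) → (p1 → p2)) since a fails ¬¬(p2 ∧ p1).
So the root a does not force ¬¬(p2 ∧ p1) ∧ ((p2 ∧ ¬p1) → (p1 → p2)); the model is a countermodel.

Yes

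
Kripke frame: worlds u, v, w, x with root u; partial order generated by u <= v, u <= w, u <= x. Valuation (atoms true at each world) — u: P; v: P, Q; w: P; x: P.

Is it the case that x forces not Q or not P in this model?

x forces not Q or not P via the disjunct not Q.

Yes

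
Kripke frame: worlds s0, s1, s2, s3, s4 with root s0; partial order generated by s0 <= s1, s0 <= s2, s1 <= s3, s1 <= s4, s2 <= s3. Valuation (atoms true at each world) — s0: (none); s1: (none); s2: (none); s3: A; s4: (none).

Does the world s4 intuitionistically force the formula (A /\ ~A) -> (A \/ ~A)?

Yes

s4 ||- (A /\ ~A) -> (A \/ ~A) vacuously: no world accessible from s4 forces the antecedent A /\ ~A.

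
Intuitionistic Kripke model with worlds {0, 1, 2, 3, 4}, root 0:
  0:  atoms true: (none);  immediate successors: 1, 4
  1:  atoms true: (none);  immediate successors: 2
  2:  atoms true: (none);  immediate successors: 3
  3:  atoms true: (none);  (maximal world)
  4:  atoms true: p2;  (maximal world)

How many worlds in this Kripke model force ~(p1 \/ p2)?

3

0: does not force it — 0 ||-/- ~(p1 \/ p2) since 4 is accessible from 0 and 4 ||- p1 \/ p2.
1: forces it.
2: forces it.
3: forces it.
4: does not force it — 4 ||-/- ~(p1 \/ p2) since 4 is accessible from 4 and 4 ||- p1 \/ p2.
Worlds forcing the formula: {1, 2, 3}.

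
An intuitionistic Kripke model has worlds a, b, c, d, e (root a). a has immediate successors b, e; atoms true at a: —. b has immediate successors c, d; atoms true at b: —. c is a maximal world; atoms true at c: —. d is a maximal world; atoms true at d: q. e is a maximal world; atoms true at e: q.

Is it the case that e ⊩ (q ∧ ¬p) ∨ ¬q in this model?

e ⊩ (q ∧ ¬p) ∨ ¬q via the disjunct q ∧ ¬p.

Yes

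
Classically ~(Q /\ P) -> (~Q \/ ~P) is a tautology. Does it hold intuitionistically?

No

This is the constructively invalid direction of De Morgan's law for conjunction, which is not intuitionistically valid.
A Kripke countermodel: worlds s0, s1, s2; order generated by s0 <= s1, s0 <= s2; atoms true at each world — s0:{}; s1:{Q}; s2:{P}.
s0 ||-/- ~(Q /\ P) -> (~Q \/ ~P): already at s0 itself, s0 ||- ~(Q /\ P) but s0 ||-/- ~Q \/ ~P.
s0 ||-/- ~Q \/ ~P: neither disjunct is forced at s0.
s0 ||-/- ~Q since s1 is accessible from s0 and s1 ||- Q.
So the root s0 does not force the formula.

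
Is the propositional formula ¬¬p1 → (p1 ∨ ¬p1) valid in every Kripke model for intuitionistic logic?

This is a variant of double-negation elimination (deriving excluded middle from double negation), which is not intuitionistically valid.
A Kripke countermodel: worlds u0, u1; order generated by u0 ≤ u1; atoms true at each world — u0:{}; u1:{p1}.
u0 ⊮ ¬¬p1 → (p1 ∨ ¬p1): already at u0 itself, u0 ⊩ ¬¬p1 but u0 ⊮ p1 ∨ ¬p1.
u0 ⊮ p1 ∨ ¬p1: neither disjunct is forced at u0.
u0 lacks atom p1, so u0 ⊮ p1.
So the root u0 does not force the formula.

No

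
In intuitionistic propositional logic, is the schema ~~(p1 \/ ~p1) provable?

This is the double negation of excluded middle, which is intuitionistically derivable.
Assuming ~(p1 \/ ~p1): from p1 we'd get p1 \/ ~p1, so ~p1; but then p1 \/ ~p1 again — contradiction. Hence ~~(p1 \/ ~p1).

Yes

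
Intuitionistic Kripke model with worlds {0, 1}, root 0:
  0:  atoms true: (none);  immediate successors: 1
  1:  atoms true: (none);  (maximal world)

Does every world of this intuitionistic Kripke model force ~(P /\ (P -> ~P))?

0 ||- ~(P /\ (P -> ~P)): no world accessible from 0 forces P /\ (P -> ~P).
Since the root 0 forces ~(P /\ (P -> ~P)) and forcing is persistent (monotone upward), every world forces it.

Yes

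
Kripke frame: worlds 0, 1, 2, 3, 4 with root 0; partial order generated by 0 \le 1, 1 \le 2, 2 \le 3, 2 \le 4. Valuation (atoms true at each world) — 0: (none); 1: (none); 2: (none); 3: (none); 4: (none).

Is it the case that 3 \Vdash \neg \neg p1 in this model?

3 \nVdash \neg \neg p1 since 3 is accessible from 3 and 3 \Vdash \neg p1.
3 \Vdash \neg p1: no world accessible from 3 forces p1.

No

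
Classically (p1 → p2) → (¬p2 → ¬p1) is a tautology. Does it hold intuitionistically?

This is the forward direction of contraposition, which is intuitionistically derivable.
Assume p1 → p2 and ¬p2. If p1 held then p2 would follow, contradicting ¬p2; so ¬p1.

Yes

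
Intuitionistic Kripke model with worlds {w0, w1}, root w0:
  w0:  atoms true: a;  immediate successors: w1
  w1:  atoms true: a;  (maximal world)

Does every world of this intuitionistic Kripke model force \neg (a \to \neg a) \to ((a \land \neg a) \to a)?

Yes

w0 \Vdash \neg (a \to \neg a) \to ((a \land \neg a) \to a): every world accessible from w0 that forces \neg (a \to \neg a) (namely w0, w1) also forces (a \land \neg a) \to a.
Since the root w0 forces \neg (a \to \neg a) \to ((a \land \neg a) \to a) and forcing is persistent (monotone upward), every world forces it.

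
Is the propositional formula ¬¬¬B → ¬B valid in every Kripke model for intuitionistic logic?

Yes

This is triple-negation reduction, which is intuitionistically derivable.
Assume ¬¬¬B and suppose B. Then ¬¬B (double-negation introduction), contradicting ¬¬¬B. So ¬B.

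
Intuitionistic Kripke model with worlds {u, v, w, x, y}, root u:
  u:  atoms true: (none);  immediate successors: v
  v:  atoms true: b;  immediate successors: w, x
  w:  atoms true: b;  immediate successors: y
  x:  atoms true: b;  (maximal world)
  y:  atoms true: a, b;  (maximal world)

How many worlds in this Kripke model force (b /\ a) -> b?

u: forces it.
v: forces it.
w: forces it.
x: forces it.
y: forces it.
Worlds forcing the formula: {u, v, w, x, y}.

5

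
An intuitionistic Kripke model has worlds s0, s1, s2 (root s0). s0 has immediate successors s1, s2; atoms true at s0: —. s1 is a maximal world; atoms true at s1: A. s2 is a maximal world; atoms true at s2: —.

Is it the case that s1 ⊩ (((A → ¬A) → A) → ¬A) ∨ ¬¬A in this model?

Yes

s1 ⊩ (((A → ¬A) → A) → ¬A) ∨ ¬¬A via the disjunct ¬¬A.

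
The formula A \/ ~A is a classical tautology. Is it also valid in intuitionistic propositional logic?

No

This is the law of excluded middle, which is not intuitionistically valid.
A Kripke countermodel: worlds w0, w1; order generated by w0 <= w1; atoms true at each world — w0:{}; w1:{A}.
w0 ||-/- A \/ ~A: neither disjunct is forced at w0.
w0 lacks atom A, so w0 ||-/- A.
So the root w0 does not force the formula.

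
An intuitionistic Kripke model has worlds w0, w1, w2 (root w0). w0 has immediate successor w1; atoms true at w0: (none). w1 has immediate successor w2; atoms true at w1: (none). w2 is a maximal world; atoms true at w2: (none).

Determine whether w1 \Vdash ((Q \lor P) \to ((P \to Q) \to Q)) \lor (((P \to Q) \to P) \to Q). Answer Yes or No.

w1 \Vdash ((Q \lor P) \to ((P \to Q) \to Q)) \lor (((P \to Q) \to P) \to Q) via the disjunct (Q \lor P) \to ((P \to Q) \to Q).

Yes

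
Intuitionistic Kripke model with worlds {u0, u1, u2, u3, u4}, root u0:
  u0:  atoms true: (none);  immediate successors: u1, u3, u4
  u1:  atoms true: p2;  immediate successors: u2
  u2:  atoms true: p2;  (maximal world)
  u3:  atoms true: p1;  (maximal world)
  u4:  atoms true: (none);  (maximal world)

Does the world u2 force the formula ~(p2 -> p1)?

u2 ||- ~(p2 -> p1): no world accessible from u2 forces p2 -> p1.

Yes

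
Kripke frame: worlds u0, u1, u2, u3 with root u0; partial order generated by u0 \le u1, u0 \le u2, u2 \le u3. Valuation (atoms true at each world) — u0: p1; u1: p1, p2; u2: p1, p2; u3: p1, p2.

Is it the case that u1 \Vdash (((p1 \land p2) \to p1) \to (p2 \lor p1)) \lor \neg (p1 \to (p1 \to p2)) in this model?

u1 \Vdash (((p1 \land p2) \to p1) \to (p2 \lor p1)) \lor \neg (p1 \to (p1 \to p2)) via the disjunct ((p1 \land p2) \to p1) \to (p2 \lor p1).

Yes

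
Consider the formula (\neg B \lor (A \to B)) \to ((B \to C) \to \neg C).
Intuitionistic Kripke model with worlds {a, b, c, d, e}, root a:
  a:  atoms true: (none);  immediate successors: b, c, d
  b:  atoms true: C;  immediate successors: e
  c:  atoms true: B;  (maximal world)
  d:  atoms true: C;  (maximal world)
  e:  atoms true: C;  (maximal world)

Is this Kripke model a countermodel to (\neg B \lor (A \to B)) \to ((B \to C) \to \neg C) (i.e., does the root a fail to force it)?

Yes

a \nVdash (\neg B \lor (A \to B)) \to ((B \to C) \to \neg C): already at a itself, a \Vdash \neg B \lor (A \to B) but a \nVdash (B \to C) \to \neg C.
a \nVdash (B \to C) \to \neg C: at the accessible world b, b \Vdash B \to C but b \nVdash \neg C.
b \nVdash \neg C since b is accessible from b and b \Vdash C.
So the root a does not force (\neg B \lor (A \to B)) \to ((B \to C) \to \neg C); the model is a countermodel.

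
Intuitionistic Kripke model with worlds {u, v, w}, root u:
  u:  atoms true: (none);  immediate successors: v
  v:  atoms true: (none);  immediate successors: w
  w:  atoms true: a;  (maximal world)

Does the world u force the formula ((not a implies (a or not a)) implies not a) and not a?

No

u does not force ((not a implies (a or not a)) implies not a) and not a since u fails (not a implies (a or not a)) implies not a.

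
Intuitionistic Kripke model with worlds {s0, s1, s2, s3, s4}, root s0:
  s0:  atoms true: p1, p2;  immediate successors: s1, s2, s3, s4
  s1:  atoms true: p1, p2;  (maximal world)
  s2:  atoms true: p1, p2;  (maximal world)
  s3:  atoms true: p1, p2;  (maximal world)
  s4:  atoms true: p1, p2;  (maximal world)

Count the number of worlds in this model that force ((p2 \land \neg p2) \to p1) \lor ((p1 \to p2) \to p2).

s0: forces it.
s1: forces it.
s2: forces it.
s3: forces it.
s4: forces it.
Worlds forcing the formula: {s0, s1, s2, s3, s4}.

5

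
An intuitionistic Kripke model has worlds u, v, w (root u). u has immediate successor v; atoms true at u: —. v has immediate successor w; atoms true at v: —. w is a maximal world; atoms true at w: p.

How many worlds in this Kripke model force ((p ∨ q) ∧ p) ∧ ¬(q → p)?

0

u: does not force it — u ⊮ ((p ∨ q) ∧ p) ∧ ¬(q → p) since u fails (p ∨ q) ∧ p.
v: does not force it — v ⊮ ((p ∨ q) ∧ p) ∧ ¬(q → p) since v fails (p ∨ q) ∧ p.
w: does not force it.
Worlds forcing the formula: { }.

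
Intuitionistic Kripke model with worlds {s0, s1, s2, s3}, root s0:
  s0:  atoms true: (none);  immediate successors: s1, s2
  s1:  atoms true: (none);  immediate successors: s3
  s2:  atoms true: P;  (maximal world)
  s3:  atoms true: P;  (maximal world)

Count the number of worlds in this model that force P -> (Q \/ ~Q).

4

s0: forces it.
s1: forces it.
s2: forces it.
s3: forces it.
Worlds forcing the formula: {s0, s1, s2, s3}.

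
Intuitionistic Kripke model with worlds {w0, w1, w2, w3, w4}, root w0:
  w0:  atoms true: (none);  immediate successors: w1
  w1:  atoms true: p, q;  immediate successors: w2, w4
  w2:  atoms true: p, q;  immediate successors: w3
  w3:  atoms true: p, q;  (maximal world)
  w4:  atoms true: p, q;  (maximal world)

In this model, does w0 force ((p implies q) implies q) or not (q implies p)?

w0 does not force ((p implies q) implies q) or not (q implies p): neither disjunct is forced at w0.
w0 does not force (p implies q) implies q: already at w0 itself, w0 forces p implies q but w0 does not force q.
w0 lacks atom q, so w0 does not force q.

No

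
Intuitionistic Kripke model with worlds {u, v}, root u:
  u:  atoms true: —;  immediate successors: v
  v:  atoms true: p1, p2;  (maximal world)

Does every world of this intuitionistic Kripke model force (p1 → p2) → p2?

No

Not every world: u ⊮ (p1 → p2) → p2.
u ⊮ (p1 → p2) → p2: already at u itself, u ⊩ p1 → p2 but u ⊮ p2.
u lacks atom p2, so u ⊮ p2.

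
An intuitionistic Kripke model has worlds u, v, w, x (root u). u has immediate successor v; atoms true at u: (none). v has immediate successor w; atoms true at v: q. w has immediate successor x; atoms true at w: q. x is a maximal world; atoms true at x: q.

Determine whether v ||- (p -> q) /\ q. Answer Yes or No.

Yes

v ||- (p -> q) /\ q since v forces both conjuncts.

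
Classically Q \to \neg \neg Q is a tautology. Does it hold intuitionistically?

Yes

This is double-negation introduction, which is intuitionistically derivable.
If a world forces Q then every accessible world forces Q (persistence), so none forces \neg Q; hence \neg \neg Q.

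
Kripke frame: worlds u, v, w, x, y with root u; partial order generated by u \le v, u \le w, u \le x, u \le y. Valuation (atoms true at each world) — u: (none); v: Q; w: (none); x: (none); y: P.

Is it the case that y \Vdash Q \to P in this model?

Yes

y \Vdash Q \to P vacuously: no world accessible from y forces the antecedent Q.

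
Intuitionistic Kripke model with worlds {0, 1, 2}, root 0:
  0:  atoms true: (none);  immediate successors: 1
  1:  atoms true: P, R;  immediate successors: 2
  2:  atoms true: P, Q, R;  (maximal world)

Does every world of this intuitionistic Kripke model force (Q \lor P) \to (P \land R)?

0 \Vdash (Q \lor P) \to (P \land R): every world accessible from 0 that forces Q \lor P (namely 1, 2) also forces P \land R.
Since the root 0 forces (Q \lor P) \to (P \land R) and forcing is persistent (monotone upward), every world forces it.

Yes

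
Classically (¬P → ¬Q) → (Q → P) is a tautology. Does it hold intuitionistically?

This is the converse of contraposition, which is not intuitionistically valid.
A Kripke countermodel: worlds s0, s1; order generated by s0 ≤ s1; atoms true at each world — s0:{Q}; s1:{P,Q}.
s0 ⊮ (¬P → ¬Q) → (Q → P): already at s0 itself, s0 ⊩ ¬P → ¬Q but s0 ⊮ Q → P.
s0 ⊮ Q → P: already at s0 itself, s0 ⊩ Q but s0 ⊮ P.
s0 lacks atom P, so s0 ⊮ P.
So the root s0 does not force the formula.

No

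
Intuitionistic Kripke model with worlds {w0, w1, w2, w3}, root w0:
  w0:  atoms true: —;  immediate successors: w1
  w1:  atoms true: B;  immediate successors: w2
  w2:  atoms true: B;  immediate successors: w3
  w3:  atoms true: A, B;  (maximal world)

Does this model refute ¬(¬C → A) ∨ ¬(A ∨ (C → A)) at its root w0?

w0 ⊮ ¬(¬C → A) ∨ ¬(A ∨ (C → A)): neither disjunct is forced at w0.
w0 ⊮ ¬(¬C → A) since w3 is accessible from w0 and w3 ⊩ ¬C → A.
w3 ⊩ ¬C → A: every world accessible from w3 that forces ¬C (namely w3) also forces A.
So the root w0 does not force ¬(¬C → A) ∨ ¬(A ∨ (C → A)); the model is a countermodel.

Yes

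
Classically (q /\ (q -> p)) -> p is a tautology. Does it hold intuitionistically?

Yes

This is modus ponens in implicational form, which is intuitionistically derivable.
If a world forces q and q -> p, then applying the implication at that world (which is accessible from itself) gives p.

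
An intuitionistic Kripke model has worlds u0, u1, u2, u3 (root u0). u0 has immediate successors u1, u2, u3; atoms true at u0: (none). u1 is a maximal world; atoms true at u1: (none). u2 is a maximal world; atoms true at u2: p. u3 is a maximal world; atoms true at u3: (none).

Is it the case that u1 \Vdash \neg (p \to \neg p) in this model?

No

u1 \nVdash \neg (p \to \neg p) since u1 is accessible from u1 and u1 \Vdash p \to \neg p.
u1 \Vdash p \to \neg p vacuously: no world accessible from u1 forces the antecedent p.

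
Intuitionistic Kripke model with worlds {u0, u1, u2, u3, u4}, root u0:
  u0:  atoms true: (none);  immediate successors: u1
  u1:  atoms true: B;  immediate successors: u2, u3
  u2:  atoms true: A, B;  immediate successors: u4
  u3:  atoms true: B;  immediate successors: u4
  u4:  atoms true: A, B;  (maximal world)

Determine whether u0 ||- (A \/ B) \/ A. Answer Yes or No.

u0 ||-/- (A \/ B) \/ A: neither disjunct is forced at u0.
u0 ||-/- A \/ B: neither disjunct is forced at u0.
u0 lacks atom A, so u0 ||-/- A.

No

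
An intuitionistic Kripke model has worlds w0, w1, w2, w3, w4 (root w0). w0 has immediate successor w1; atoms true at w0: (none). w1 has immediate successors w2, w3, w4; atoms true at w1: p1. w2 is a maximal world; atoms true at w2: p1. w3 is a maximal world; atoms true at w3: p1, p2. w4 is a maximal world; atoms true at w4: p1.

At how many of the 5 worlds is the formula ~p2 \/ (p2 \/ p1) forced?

w0: does not force it — w0 ||-/- ~p2 \/ (p2 \/ p1): neither disjunct is forced at w0.
w1: forces it.
w2: forces it.
w3: forces it.
w4: forces it.
Worlds forcing the formula: {w1, w2, w3, w4}.

4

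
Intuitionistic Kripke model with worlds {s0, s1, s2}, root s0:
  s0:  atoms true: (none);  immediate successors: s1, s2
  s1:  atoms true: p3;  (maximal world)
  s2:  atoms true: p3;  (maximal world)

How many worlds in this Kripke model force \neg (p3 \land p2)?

3

s0: forces it.
s1: forces it.
s2: forces it.
Worlds forcing the formula: {s0, s1, s2}.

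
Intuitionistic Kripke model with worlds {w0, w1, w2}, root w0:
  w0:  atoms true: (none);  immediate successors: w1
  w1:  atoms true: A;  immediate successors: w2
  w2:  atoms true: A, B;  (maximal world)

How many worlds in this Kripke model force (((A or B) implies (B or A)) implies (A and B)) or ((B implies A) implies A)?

w0: does not force it — w0 does not force (((A or B) implies (B or A)) implies (A and B)) or ((B implies A) implies A): neither disjunct is forced at w0.
w1: forces it.
w2: forces it.
Worlds forcing the formula: {w1, w2}.

2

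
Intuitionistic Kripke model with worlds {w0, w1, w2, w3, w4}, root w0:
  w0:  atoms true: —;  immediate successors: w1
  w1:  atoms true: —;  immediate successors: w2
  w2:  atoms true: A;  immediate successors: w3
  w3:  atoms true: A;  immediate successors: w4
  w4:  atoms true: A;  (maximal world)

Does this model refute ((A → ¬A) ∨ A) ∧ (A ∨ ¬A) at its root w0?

Yes

w0 ⊮ ((A → ¬A) ∨ A) ∧ (A ∨ ¬A) since w0 fails (A → ¬A) ∨ A.
So the root w0 does not force ((A → ¬A) ∨ A) ∧ (A ∨ ¬A); the model is a countermodel.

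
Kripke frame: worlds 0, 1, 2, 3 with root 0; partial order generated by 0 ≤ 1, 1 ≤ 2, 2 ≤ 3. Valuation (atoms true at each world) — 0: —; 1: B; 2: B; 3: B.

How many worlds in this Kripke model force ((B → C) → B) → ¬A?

0: forces it.
1: forces it.
2: forces it.
3: forces it.
Worlds forcing the formula: {0, 1, 2, 3}.

4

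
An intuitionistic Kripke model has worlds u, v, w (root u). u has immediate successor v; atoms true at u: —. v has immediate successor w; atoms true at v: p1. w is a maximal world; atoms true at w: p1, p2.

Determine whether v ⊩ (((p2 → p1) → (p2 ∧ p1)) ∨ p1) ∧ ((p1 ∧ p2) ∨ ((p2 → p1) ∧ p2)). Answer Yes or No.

v ⊮ (((p2 → p1) → (p2 ∧ p1)) ∨ p1) ∧ ((p1 ∧ p2) ∨ ((p2 → p1) ∧ p2)) since v fails (p1 ∧ p2) ∨ ((p2 → p1) ∧ p2).

No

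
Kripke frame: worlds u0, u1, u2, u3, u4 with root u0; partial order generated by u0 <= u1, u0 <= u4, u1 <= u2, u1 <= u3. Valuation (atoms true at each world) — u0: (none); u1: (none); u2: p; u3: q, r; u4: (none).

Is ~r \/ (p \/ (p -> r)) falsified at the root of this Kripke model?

u0 ||-/- ~r \/ (p \/ (p -> r)): neither disjunct is forced at u0.
u0 ||-/- ~r since u3 is accessible from u0 and u3 ||- r.
So the root u0 does not force ~r \/ (p \/ (p -> r)); the model is a countermodel.

Yes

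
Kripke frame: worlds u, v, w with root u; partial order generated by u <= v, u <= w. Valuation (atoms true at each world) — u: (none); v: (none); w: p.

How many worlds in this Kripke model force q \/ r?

u: does not force it — u ||-/- q \/ r: neither disjunct is forced at u.
v: does not force it — v ||-/- q \/ r: neither disjunct is forced at v.
w: does not force it — w ||-/- q \/ r: neither disjunct is forced at w.
Worlds forcing the formula: { }.

0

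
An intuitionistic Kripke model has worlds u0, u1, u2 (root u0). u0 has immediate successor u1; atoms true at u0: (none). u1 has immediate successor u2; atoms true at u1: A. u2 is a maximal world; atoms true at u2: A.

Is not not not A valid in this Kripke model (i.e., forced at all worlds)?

No

Not every world: u0 does not force not not not A.
u0 does not force not not not A since u0 is accessible from u0 and u0 forces not not A.
u0 forces not not A: no world accessible from u0 forces not A.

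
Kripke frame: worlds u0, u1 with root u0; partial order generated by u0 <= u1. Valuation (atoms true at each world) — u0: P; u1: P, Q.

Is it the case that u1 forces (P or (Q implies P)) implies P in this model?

u1 forces (P or (Q implies P)) implies P: every world accessible from u1 that forces P or (Q implies P) (namely u1) also forces P.

Yes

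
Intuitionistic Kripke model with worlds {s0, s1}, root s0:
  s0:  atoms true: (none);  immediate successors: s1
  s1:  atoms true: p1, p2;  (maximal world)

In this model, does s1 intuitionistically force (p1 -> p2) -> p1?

s1 ||- (p1 -> p2) -> p1: every world accessible from s1 that forces p1 -> p2 (namely s1) also forces p1.

Yes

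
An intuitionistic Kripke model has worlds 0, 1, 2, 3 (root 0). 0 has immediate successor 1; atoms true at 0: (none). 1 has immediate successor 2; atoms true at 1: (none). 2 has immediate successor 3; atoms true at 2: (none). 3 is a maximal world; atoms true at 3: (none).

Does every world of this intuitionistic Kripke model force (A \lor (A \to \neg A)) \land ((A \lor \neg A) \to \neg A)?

Yes

0 \Vdash (A \lor (A \to \neg A)) \land ((A \lor \neg A) \to \neg A) since 0 forces both conjuncts.
Since the root 0 forces (A \lor (A \to \neg A)) \land ((A \lor \neg A) \to \neg A) and forcing is persistent (monotone upward), every world forces it.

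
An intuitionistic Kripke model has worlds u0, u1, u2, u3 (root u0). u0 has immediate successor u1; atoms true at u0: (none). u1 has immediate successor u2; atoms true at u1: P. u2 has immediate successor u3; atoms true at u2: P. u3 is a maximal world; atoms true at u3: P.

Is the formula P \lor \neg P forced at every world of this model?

No

Not every world: u0 \nVdash P \lor \neg P.
u0 \nVdash P \lor \neg P: neither disjunct is forced at u0.
u0 lacks atom P, so u0 \nVdash P.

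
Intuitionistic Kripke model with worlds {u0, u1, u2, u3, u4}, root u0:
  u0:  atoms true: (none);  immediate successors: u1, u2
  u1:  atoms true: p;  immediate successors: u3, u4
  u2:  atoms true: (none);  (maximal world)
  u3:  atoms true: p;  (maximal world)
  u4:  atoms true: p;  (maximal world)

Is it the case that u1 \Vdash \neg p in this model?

u1 \nVdash \neg p since u1 is accessible from u1 and u1 \Vdash p.

No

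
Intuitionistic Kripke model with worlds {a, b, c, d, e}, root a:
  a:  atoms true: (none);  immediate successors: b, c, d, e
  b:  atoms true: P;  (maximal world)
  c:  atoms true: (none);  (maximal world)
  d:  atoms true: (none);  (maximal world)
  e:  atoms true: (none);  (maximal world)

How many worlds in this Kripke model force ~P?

a: does not force it — a ||-/- ~P since b is accessible from a and b ||- P.
b: does not force it.
c: forces it.
d: forces it.
e: forces it.
Worlds forcing the formula: {c, d, e}.

3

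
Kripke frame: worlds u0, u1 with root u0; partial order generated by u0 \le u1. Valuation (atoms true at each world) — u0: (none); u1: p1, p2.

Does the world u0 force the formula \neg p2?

u0 \nVdash \neg p2 since u1 is accessible from u0 and u1 \Vdash p2.

No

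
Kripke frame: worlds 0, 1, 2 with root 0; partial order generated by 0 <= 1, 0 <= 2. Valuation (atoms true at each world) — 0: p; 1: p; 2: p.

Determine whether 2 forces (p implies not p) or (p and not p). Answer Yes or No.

2 does not force (p implies not p) or (p and not p): neither disjunct is forced at 2.
2 does not force p implies not p: already at 2 itself, 2 forces p but 2 does not force not p.
2 does not force not p since 2 is accessible from 2 and 2 forces p.

No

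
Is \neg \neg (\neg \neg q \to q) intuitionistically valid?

Yes

This is the double negation of double-negation elimination, which is intuitionistically derivable.
By Glivenko's theorem the double negation of any classical propositional tautology is intuitionistically provable; \neg \neg q \to q is classically a tautology.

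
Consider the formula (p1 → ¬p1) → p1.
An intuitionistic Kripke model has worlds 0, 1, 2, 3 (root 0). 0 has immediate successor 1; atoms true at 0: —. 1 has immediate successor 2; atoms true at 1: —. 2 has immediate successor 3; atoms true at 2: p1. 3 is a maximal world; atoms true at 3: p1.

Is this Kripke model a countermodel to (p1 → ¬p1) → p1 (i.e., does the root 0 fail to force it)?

No

0 ⊩ (p1 → ¬p1) → p1 vacuously: no world accessible from 0 forces the antecedent p1 → ¬p1.
So the root 0 forces (p1 → ¬p1) → p1; the model is not a countermodel.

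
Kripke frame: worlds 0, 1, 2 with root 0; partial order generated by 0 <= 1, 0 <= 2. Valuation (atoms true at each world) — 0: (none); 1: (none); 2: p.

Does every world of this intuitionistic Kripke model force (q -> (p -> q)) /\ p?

No

Not every world: 0 ||-/- (q -> (p -> q)) /\ p.
0 ||-/- (q -> (p -> q)) /\ p since 0 fails p.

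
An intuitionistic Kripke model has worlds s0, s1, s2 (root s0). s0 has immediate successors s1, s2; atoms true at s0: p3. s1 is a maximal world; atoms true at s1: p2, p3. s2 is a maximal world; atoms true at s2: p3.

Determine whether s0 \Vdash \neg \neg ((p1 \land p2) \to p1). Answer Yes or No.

s0 \Vdash \neg \neg ((p1 \land p2) \to p1): no world accessible from s0 forces \neg ((p1 \land p2) \to p1).

Yes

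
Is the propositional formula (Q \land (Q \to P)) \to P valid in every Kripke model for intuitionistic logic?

Yes

This is modus ponens in implicational form, which is intuitionistically derivable.
If a world forces Q and Q \to P, then applying the implication at that world (which is accessible from itself) gives P.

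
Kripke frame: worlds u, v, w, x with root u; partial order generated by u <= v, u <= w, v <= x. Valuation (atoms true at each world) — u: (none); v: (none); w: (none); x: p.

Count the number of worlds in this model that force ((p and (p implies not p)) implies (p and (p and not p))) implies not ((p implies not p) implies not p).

0

u: does not force it — u does not force ((p and (p implies not p)) implies (p and (p and not p))) implies not ((p implies not p) implies not p): already at u itself, u forces (p and (p implies not p)) implies (p and (p and not p)) but u does not force not ((p implies not p) implies not p).
v: does not force it.
w: does not force it.
x: does not force it.
Worlds forcing the formula: { }.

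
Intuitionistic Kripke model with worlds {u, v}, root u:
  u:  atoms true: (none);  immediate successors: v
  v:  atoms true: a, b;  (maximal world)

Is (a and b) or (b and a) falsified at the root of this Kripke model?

u does not force (a and b) or (b and a): neither disjunct is forced at u.
u does not force a and b since u fails a.
So the root u does not force (a and b) or (b and a); the model is a countermodel.

Yes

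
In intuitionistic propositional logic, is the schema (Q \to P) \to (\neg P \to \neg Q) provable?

This is the forward direction of contraposition, which is intuitionistically derivable.
Assume Q \to P and \neg P. If Q held then P would follow, contradicting \neg P; so \neg Q.

Yes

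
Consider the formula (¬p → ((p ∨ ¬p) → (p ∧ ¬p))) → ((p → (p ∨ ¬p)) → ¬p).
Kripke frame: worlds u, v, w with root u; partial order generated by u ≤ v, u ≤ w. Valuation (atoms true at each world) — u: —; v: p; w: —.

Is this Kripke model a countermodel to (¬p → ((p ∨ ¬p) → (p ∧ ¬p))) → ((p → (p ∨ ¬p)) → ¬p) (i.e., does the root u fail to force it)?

u ⊮ (¬p → ((p ∨ ¬p) → (p ∧ ¬p))) → ((p → (p ∨ ¬p)) → ¬p): at the accessible world v, v ⊩ ¬p → ((p ∨ ¬p) → (p ∧ ¬p)) but v ⊮ (p → (p ∨ ¬p)) → ¬p.
v ⊮ (p → (p ∨ ¬p)) → ¬p: already at v itself, v ⊩ p → (p ∨ ¬p) but v ⊮ ¬p.
v ⊮ ¬p since v is accessible from v and v ⊩ p.
So the root u does not force (¬p → ((p ∨ ¬p) → (p ∧ ¬p))) → ((p → (p ∨ ¬p)) → ¬p); the model is a countermodel.

Yes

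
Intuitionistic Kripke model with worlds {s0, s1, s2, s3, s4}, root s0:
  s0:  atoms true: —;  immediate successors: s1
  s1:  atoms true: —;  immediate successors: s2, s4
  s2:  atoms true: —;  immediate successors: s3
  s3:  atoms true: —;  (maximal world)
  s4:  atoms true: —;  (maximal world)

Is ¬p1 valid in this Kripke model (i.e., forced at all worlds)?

s0 ⊩ ¬p1: no world accessible from s0 forces p1.
Since the root s0 forces ¬p1 and forcing is persistent (monotone upward), every world forces it.

Yes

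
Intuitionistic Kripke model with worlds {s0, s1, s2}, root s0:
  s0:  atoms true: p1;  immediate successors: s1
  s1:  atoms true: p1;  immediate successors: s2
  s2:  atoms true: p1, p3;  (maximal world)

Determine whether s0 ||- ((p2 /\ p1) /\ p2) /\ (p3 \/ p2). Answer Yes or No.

No

s0 ||-/- ((p2 /\ p1) /\ p2) /\ (p3 \/ p2) since s0 fails (p2 /\ p1) /\ p2.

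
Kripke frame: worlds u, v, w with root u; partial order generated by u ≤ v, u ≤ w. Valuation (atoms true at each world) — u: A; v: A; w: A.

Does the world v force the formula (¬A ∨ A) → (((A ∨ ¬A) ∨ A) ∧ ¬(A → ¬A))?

Yes

v ⊩ (¬A ∨ A) → (((A ∨ ¬A) ∨ A) ∧ ¬(A → ¬A)): every world accessible from v that forces ¬A ∨ A (namely v) also forces ((A ∨ ¬A) ∨ A) ∧ ¬(A → ¬A).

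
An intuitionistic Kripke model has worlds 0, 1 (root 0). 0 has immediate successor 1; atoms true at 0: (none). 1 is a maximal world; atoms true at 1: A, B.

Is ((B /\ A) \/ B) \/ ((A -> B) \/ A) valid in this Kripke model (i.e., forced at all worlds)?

0 ||- ((B /\ A) \/ B) \/ ((A -> B) \/ A) via the disjunct (A -> B) \/ A.
Since the root 0 forces ((B /\ A) \/ B) \/ ((A -> B) \/ A) and forcing is persistent (monotone upward), every world forces it.

Yes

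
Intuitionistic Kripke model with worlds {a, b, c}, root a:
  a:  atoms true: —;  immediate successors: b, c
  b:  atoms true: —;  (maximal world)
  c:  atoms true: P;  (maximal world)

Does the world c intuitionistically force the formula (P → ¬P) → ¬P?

c ⊩ (P → ¬P) → ¬P vacuously: no world accessible from c forces the antecedent P → ¬P.

Yes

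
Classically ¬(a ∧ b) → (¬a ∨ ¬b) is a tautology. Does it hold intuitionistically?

This is the constructively invalid direction of De Morgan's law for conjunction, which is not intuitionistically valid.
A Kripke countermodel: worlds w0, w1, w2; order generated by w0 ≤ w1, w0 ≤ w2; atoms true at each world — w0:{}; w1:{a}; w2:{b}.
w0 ⊮ ¬(a ∧ b) → (¬a ∨ ¬b): already at w0 itself, w0 ⊩ ¬(a ∧ b) but w0 ⊮ ¬a ∨ ¬b.
w0 ⊮ ¬a ∨ ¬b: neither disjunct is forced at w0.
w0 ⊮ ¬a since w1 is accessible from w0 and w1 ⊩ a.
So the root w0 does not force the formula.

No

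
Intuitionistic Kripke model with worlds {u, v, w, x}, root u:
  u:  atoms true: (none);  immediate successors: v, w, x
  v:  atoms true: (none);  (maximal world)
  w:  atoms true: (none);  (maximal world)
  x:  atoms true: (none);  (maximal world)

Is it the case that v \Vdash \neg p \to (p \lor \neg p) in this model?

Yes

v \Vdash \neg p \to (p \lor \neg p): every world accessible from v that forces \neg p (namely v) also forces p \lor \neg p.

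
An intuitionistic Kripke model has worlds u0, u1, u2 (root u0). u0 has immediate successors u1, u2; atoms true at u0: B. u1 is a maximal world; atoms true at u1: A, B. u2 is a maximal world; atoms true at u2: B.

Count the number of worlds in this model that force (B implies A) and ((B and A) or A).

u0: does not force it — u0 does not force (B implies A) and ((B and A) or A) since u0 fails B implies A.
u1: forces it.
u2: does not force it — u2 does not force (B implies A) and ((B and A) or A) since u2 fails B implies A.
Worlds forcing the formula: {u1}.

1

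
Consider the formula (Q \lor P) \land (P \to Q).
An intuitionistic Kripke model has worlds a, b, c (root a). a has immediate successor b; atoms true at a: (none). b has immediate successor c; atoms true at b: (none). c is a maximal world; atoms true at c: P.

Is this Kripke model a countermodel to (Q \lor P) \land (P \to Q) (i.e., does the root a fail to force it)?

Yes

a \nVdash (Q \lor P) \land (P \to Q) since a fails Q \lor P.
So the root a does not force (Q \lor P) \land (P \to Q); the model is a countermodel.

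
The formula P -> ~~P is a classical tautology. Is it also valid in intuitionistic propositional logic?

This is double-negation introduction, which is intuitionistically derivable.
If a world forces P then every accessible world forces P (persistence), so none forces ~P; hence ~~P.

Yes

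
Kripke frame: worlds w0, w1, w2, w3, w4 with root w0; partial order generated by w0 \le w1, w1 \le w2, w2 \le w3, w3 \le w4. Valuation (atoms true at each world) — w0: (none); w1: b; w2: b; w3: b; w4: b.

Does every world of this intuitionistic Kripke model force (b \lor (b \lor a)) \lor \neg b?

Not every world: w0 \nVdash (b \lor (b \lor a)) \lor \neg b.
w0 \nVdash (b \lor (b \lor a)) \lor \neg b: neither disjunct is forced at w0.
w0 \nVdash b \lor (b \lor a): neither disjunct is forced at w0.
w0 lacks atom b, so w0 \nVdash b.

No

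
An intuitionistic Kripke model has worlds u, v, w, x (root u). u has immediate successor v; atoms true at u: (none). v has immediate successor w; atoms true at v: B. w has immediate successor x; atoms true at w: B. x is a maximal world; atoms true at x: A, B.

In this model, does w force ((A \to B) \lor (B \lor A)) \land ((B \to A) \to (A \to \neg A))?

No

w \nVdash ((A \to B) \lor (B \lor A)) \land ((B \to A) \to (A \to \neg A)) since w fails (B \to A) \to (A \to \neg A).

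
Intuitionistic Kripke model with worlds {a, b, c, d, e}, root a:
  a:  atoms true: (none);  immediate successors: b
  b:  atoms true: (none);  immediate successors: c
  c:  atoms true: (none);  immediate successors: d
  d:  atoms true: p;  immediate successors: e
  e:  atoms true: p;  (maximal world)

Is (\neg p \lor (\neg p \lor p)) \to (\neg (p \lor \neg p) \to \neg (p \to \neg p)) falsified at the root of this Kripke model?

No

a \Vdash (\neg p \lor (\neg p \lor p)) \to (\neg (p \lor \neg p) \to \neg (p \to \neg p)): every world accessible from a that forces \neg p \lor (\neg p \lor p) (namely d, e) also forces \neg (p \lor \neg p) \to \neg (p \to \neg p).
So the root a forces (\neg p \lor (\neg p \lor p)) \to (\neg (p \lor \neg p) \to \neg (p \to \neg p)); the model is not a countermodel.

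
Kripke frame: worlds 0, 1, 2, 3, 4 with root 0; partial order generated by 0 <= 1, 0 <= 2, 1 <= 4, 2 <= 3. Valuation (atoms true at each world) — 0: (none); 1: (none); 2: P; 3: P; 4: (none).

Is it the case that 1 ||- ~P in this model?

1 ||- ~P: no world accessible from 1 forces P.

Yes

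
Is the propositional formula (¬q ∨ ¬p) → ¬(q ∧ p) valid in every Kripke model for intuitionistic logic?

Yes

This is a constructively valid De Morgan direction (disjunction of negations to negated conjunction), which is intuitionistically derivable.
If ¬q holds at a world then no accessible world forces q, hence none forces q ∧ p; likewise for ¬p.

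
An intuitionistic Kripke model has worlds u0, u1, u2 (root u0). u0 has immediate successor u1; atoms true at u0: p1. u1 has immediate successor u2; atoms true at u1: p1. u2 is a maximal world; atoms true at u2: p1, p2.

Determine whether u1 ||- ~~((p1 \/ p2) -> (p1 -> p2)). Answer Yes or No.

u1 ||- ~~((p1 \/ p2) -> (p1 -> p2)): no world accessible from u1 forces ~((p1 \/ p2) -> (p1 -> p2)).

Yes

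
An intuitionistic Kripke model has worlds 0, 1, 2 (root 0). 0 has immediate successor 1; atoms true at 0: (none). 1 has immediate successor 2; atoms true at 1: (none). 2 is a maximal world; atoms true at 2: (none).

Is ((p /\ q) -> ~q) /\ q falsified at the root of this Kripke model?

Yes

0 ||-/- ((p /\ q) -> ~q) /\ q since 0 fails q.
So the root 0 does not force ((p /\ q) -> ~q) /\ q; the model is a countermodel.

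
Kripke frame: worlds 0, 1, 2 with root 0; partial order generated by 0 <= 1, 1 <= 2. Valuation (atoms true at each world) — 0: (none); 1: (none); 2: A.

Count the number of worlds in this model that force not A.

0

0: does not force it — 0 does not force not A since 2 is accessible from 0 and 2 forces A.
1: does not force it — 1 does not force not A since 2 is accessible from 1 and 2 forces A.
2: does not force it.
Worlds forcing the formula: { }.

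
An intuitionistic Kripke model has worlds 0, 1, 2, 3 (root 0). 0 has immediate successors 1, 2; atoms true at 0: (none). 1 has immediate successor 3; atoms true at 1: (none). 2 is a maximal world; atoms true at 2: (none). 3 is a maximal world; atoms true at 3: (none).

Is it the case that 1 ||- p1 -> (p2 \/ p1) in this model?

1 ||- p1 -> (p2 \/ p1) vacuously: no world accessible from 1 forces the antecedent p1.

Yes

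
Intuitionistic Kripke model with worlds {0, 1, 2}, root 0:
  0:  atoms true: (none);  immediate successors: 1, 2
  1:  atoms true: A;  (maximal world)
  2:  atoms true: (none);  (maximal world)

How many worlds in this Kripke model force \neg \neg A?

1

0: does not force it — 0 \nVdash \neg \neg A since 2 is accessible from 0 and 2 \Vdash \neg A.
1: forces it.
2: does not force it.
Worlds forcing the formula: {1}.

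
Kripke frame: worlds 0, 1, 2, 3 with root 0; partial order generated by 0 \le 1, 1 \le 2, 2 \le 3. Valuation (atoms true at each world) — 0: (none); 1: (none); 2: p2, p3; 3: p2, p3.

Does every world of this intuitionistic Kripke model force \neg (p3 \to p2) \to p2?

Yes

0 \Vdash \neg (p3 \to p2) \to p2 vacuously: no world accessible from 0 forces the antecedent \neg (p3 \to p2).
Since the root 0 forces \neg (p3 \to p2) \to p2 and forcing is persistent (monotone upward), every world forces it.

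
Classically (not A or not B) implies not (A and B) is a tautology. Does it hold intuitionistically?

Yes

This is a constructively valid De Morgan direction (disjunction of negations to negated conjunction), which is intuitionistically derivable.
If not A holds at a world then no accessible world forces A, hence none forces A and B; likewise for not B.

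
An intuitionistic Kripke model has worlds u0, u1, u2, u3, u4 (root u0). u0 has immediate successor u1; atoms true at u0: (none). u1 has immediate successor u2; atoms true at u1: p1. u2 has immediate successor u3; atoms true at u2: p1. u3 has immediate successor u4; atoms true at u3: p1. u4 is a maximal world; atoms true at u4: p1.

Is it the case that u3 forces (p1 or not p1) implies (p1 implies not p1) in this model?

No

u3 does not force (p1 or not p1) implies (p1 implies not p1): already at u3 itself, u3 forces p1 or not p1 but u3 does not force p1 implies not p1.
u3 does not force p1 implies not p1: already at u3 itself, u3 forces p1 but u3 does not force not p1.
u3 does not force not p1 since u3 is accessible from u3 and u3 forces p1.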